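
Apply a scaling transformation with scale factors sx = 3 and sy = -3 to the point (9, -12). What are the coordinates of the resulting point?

Scaling matrix:
[[3, 0], [0, -3]]
Result: (9 × 3, -12 × -3) = (27, 36)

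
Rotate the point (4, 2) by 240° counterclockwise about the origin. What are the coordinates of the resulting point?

Rotation matrix for 240°: [[cos 240°, -sin 240°], [sin 240°, cos 240°]] ≈ [[-0.500000, 0.866025], [-0.866025, -0.500000]]
[[-0.500000, 0.866025], [-0.866025, -0.500000]] × [4, 2]ᵀ ≈ [-0.2679, -4.4641]ᵀ
Result: (-0.2679, -4.4641)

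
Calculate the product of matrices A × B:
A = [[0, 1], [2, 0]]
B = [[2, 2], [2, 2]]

Matrix multiplication:
C[0][0] = 0×2 + 1×2 = 2
C[0][1] = 0×2 + 1×2 = 2
C[1][0] = 2×2 + 0×2 = 4
C[1][1] = 2×2 + 0×2 = 4
Result: [[2, 2], [4, 4]]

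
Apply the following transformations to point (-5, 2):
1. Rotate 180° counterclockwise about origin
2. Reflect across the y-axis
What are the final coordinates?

Step 1: Rotate 180° → (5, -2)
Step 2: Reflect across y-axis → (-5, -2)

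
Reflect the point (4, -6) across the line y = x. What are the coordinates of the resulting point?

Reflection across line y = x: (4, -6) → (-6, 4)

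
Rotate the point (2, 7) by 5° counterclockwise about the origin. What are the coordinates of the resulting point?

Rotation matrix for 5°: [[cos 5°, -sin 5°], [sin 5°, cos 5°]] ≈ [[0.996195, -0.087156], [0.087156, 0.996195]]
[[0.996195, -0.087156], [0.087156, 0.996195]] × [2, 7]ᵀ ≈ [1.3823, 7.1477]ᵀ
Result: (1.3823, 7.1477)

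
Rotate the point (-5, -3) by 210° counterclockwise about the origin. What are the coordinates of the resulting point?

Rotation matrix for 210°: [[cos 210°, -sin 210°], [sin 210°, cos 210°]] ≈ [[-0.866025, 0.500000], [-0.500000, -0.866025]]
[[-0.866025, 0.500000], [-0.500000, -0.866025]] × [-5, -3]ᵀ ≈ [2.8301, 5.0981]ᵀ
Result: (2.8301, 5.0981)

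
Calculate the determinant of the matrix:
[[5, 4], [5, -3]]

For a 2×2 matrix [[a, b], [c, d]], det = ad - bc
det = (5)(-3) - (4)(5) = -15 - 20 = -35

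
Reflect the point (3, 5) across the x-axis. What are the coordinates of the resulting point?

Reflection across x-axis: (3, 5) → (3, -5)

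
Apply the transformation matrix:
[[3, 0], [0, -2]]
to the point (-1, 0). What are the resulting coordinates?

Matrix multiplication:
[[3, 0], [0, -2]] × [-1, 0]ᵀ
= [(3)(-1) + (0)(0), (0)(-1) + (-2)(0)]ᵀ
= [-3, 0]ᵀ
Result: (-3, 0)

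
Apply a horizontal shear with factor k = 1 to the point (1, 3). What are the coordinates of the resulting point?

Shear matrix for horizontal shear with factor k = 1:
[[1, 1], [0, 1]]
Result: (1, 3) → (4, 3)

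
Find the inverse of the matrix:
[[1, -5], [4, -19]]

For [[a,b],[c,d]], inverse = (1/det)·[[d,-b],[-c,a]]
det = (1)(-19) - (-5)(4) = -19 - -20 = 1
Inverse = [[-19, 5], [-4, 1]]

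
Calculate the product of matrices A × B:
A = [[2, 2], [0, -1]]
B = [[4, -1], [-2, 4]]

Matrix multiplication:
C[0][0] = 2×4 + 2×-2 = 4
C[0][1] = 2×-1 + 2×4 = 6
C[1][0] = 0×4 + -1×-2 = 2
C[1][1] = 0×-1 + -1×4 = -4
Result: [[4, 6], [2, -4]]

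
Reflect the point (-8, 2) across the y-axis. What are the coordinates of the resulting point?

Reflection across y-axis: (-8, 2) → (8, 2)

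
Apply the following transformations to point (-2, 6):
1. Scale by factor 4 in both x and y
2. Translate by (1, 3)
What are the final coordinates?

Step 1: Scale (-2, 6) by 4 → (-8, 24)
Step 2: Translate by (1, 3) → (-7, 27)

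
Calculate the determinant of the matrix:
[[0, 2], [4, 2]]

For a 2×2 matrix [[a, b], [c, d]], det = ad - bc
det = (0)(2) - (2)(4) = 0 - 8 = -8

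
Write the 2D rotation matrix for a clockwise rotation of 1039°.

Rotation matrix formula: [[cos θ, -sin θ], [sin θ, cos θ]]
A clockwise rotation by 1039° is equivalent to a counterclockwise rotation by -1039°.
For θ = -1039°:
cos(-1039°) = 0.7547
sin(-1039°) = 0.6561
Result: [[0.7547, -0.6561], [0.6561, 0.7547]]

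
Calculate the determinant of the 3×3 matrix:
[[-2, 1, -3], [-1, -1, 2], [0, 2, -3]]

Expansion along first row:
det = -2·det([[-1,2],[2,-3]]) - 1·det([[-1,2],[0,-3]]) + -3·det([[-1,-1],[0,2]])
    = -2·(-1·-3 - 2·2) - 1·(-1·-3 - 2·0) + -3·(-1·2 - -1·0)
    = -2·-1 - 1·3 + -3·-2
    = 2 + -3 + 6 = 5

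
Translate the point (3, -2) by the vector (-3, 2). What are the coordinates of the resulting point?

Translation by (-3, 2) (homogeneous matrix [[1, 0, -3], [0, 1, 2], [0, 0, 1]]):
x' = 3 + -3 = 0
y' = -2 + 2 = 0
Result: (0, 0)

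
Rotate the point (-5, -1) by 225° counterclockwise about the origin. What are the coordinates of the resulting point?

Rotation matrix for 225°: [[cos 225°, -sin 225°], [sin 225°, cos 225°]] ≈ [[-0.707107, 0.707107], [-0.707107, -0.707107]]
[[-0.707107, 0.707107], [-0.707107, -0.707107]] × [-5, -1]ᵀ ≈ [2.8284, 4.2426]ᵀ
Result: (2.8284, 4.2426)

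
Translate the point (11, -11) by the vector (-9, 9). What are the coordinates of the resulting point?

Translation by (-9, 9) (homogeneous matrix [[1, 0, -9], [0, 1, 9], [0, 0, 1]]):
x' = 11 + -9 = 2
y' = -11 + 9 = -2
Result: (2, -2)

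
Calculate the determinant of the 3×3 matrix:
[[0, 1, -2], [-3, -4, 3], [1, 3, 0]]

Expansion along first row:
det = 0·det([[-4,3],[3,0]]) - 1·det([[-3,3],[1,0]]) + -2·det([[-3,-4],[1,3]])
    = 0·(-4·0 - 3·3) - 1·(-3·0 - 3·1) + -2·(-3·3 - -4·1)
    = 0·-9 - 1·-3 + -2·-5
    = 0 + 3 + 10 = 13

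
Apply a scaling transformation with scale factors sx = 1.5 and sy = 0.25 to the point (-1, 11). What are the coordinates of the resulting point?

Scaling matrix:
[[1.50, 0], [0, 0.25]]
Result: (-1 × 1.5, 11 × 0.25) = (-1.5, 2.75)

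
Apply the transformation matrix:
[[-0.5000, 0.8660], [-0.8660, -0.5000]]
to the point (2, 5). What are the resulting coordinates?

Matrix multiplication:
[[-0.5000, 0.8660], [-0.8660, -0.5000]] × [2, 5]ᵀ
= [(-0.5000)(2) + (0.8660)(5), (-0.8660)(2) + (-0.5000)(5)]ᵀ
= [3.3300, -4.2320]ᵀ
Result: (3.3300, -4.2320)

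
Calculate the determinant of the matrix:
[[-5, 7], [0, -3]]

For a 2×2 matrix [[a, b], [c, d]], det = ad - bc
det = (-5)(-3) - (7)(0) = 15 - 0 = 15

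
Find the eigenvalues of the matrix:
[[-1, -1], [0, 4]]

Characteristic equation: det(A - λI) = 0
λ² - (trace)λ + (det) = 0
trace = -1 + 4 = 3, det = (-1)(4) - (-1)(0) = -4
λ² - (3)λ + (-4) = 0
λ = (3 ± √((3)² - 4·(-4))) / 2 = (3 ± √25) / 2
Solving: λ = -1, 4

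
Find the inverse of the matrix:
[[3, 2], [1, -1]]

For [[a,b],[c,d]], inverse = (1/det)·[[d,-b],[-c,a]]
det = (3)(-1) - (2)(1) = -3 - 2 = -5
Inverse = (1/-5)·[[-1, -2], [-1, 3]]
= [[1/5, 2/5], [1/5, -3/5]]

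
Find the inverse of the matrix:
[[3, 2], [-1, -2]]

For [[a,b],[c,d]], inverse = (1/det)·[[d,-b],[-c,a]]
det = (3)(-2) - (2)(-1) = -6 - -2 = -4
Inverse = (1/-4)·[[-2, -2], [1, 3]]
= [[1/2, 1/2], [-1/4, -3/4]]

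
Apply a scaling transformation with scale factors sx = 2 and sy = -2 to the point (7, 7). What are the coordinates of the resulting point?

Scaling matrix:
[[2, 0], [0, -2]]
Result: (7 × 2, 7 × -2) = (14, -14)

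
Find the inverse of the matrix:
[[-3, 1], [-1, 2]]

For [[a,b],[c,d]], inverse = (1/det)·[[d,-b],[-c,a]]
det = (-3)(2) - (1)(-1) = -6 - -1 = -5
Inverse = (1/-5)·[[2, -1], [1, -3]]
= [[-2/5, 1/5], [-1/5, 3/5]]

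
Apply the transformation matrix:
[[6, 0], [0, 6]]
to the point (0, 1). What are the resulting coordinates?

Matrix multiplication:
[[6, 0], [0, 6]] × [0, 1]ᵀ
= [(6)(0) + (0)(1), (0)(0) + (6)(1)]ᵀ
= [0, 6]ᵀ
Result: (0, 6)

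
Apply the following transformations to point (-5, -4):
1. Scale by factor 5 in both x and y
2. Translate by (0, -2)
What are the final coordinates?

Step 1: Scale (-5, -4) by 5 → (-25, -20)
Step 2: Translate by (0, -2) → (-25, -22)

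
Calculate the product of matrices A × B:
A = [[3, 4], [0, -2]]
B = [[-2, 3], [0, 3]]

Matrix multiplication:
C[0][0] = 3×-2 + 4×0 = -6
C[0][1] = 3×3 + 4×3 = 21
C[1][0] = 0×-2 + -2×0 = 0
C[1][1] = 0×3 + -2×3 = -6
Result: [[-6, 21], [0, -6]]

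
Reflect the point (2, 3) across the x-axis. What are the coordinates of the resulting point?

Reflection across x-axis: (2, 3) → (2, -3)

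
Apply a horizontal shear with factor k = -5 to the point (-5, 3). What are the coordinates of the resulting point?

Shear matrix for horizontal shear with factor k = -5:
[[1, -5], [0, 1]]
Result: (-5, 3) → (-20, 3)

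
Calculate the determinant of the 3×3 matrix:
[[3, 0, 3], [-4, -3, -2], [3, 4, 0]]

Expansion along first row:
det = 3·det([[-3,-2],[4,0]]) - 0·det([[-4,-2],[3,0]]) + 3·det([[-4,-3],[3,4]])
    = 3·(-3·0 - -2·4) - 0·(-4·0 - -2·3) + 3·(-4·4 - -3·3)
    = 3·8 - 0·6 + 3·-7
    = 24 + 0 + -21 = 3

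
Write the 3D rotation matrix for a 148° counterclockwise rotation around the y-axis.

Rotation matrix for counterclockwise 148° around y-axis:
cos(148°) = -0.8480, sin(148°) = 0.5299
Result: [[-0.8480, 0, 0.5299], [0, 1, 0], [-0.5299, 0, -0.8480]]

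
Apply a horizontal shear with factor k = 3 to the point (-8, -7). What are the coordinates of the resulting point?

Shear matrix for horizontal shear with factor k = 3:
[[1, 3], [0, 1]]
Result: (-8, -7) → (-29, -7)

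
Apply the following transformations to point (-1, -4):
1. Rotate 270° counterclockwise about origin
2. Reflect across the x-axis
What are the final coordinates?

Step 1: Rotate 270° → (-4, 1)
Step 2: Reflect across x-axis → (-4, -1)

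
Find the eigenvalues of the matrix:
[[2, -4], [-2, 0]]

Characteristic equation: det(A - λI) = 0
λ² - (trace)λ + (det) = 0
trace = 2 + 0 = 2, det = (2)(0) - (-4)(-2) = -8
λ² - (2)λ + (-8) = 0
λ = (2 ± √((2)² - 4·(-8))) / 2 = (2 ± √36) / 2
Solving: λ = -2, 4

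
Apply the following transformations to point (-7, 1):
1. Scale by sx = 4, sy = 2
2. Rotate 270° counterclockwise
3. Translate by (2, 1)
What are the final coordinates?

Step 1: Scale → (-28, 2)
Step 2: Rotate 270° → (2, 28)
Step 3: Translate → (4, 29)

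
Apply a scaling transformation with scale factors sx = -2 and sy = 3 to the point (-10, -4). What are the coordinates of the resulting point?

Scaling matrix:
[[-2, 0], [0, 3]]
Result: (-10 × -2, -4 × 3) = (20, -12)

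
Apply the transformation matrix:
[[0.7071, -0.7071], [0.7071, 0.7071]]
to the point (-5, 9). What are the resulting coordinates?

Matrix multiplication:
[[0.7071, -0.7071], [0.7071, 0.7071]] × [-5, 9]ᵀ
= [(0.7071)(-5) + (-0.7071)(9), (0.7071)(-5) + (0.7071)(9)]ᵀ
= [-9.8994, 2.8284]ᵀ
Result: (-9.8994, 2.8284)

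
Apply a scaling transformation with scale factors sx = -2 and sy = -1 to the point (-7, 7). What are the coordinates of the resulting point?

Scaling matrix:
[[-2, 0], [0, -1]]
Result: (-7 × -2, 7 × -1) = (14, -7)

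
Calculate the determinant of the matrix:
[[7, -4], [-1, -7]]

For a 2×2 matrix [[a, b], [c, d]], det = ad - bc
det = (7)(-7) - (-4)(-1) = -49 - 4 = -53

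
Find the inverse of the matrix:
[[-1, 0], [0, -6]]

For [[a,b],[c,d]], inverse = (1/det)·[[d,-b],[-c,a]]
det = (-1)(-6) - (0)(0) = 6 - 0 = 6
Inverse = (1/6)·[[-6, 0], [0, -1]]
= [[-1, 0], [0, -1/6]]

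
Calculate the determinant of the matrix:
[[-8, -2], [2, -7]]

For a 2×2 matrix [[a, b], [c, d]], det = ad - bc
det = (-8)(-7) - (-2)(2) = 56 - -4 = 60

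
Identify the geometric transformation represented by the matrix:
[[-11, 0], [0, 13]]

This matrix represents: non-uniform scaling by sx = -11, sy = 13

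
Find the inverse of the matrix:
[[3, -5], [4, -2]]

For [[a,b],[c,d]], inverse = (1/det)·[[d,-b],[-c,a]]
det = (3)(-2) - (-5)(4) = -6 - -20 = 14
Inverse = (1/14)·[[-2, 5], [-4, 3]]
= [[-1/7, 5/14], [-2/7, 3/14]]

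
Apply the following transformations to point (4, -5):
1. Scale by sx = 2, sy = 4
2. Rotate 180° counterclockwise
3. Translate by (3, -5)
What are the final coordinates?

Step 1: Scale → (8, -20)
Step 2: Rotate 180° → (-8, 20)
Step 3: Translate → (-5, 15)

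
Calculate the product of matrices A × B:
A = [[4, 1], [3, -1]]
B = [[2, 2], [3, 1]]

Matrix multiplication:
C[0][0] = 4×2 + 1×3 = 11
C[0][1] = 4×2 + 1×1 = 9
C[1][0] = 3×2 + -1×3 = 3
C[1][1] = 3×2 + -1×1 = 5
Result: [[11, 9], [3, 5]]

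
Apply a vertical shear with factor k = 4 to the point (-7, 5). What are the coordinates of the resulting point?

Shear matrix for vertical shear with factor k = 4:
[[1, 0], [4, 1]]
Result: (-7, 5) → (-7, -23)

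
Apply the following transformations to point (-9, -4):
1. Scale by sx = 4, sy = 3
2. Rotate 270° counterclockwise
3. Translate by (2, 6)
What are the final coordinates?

Step 1: Scale → (-36, -12)
Step 2: Rotate 270° → (-12, 36)
Step 3: Translate → (-10, 42)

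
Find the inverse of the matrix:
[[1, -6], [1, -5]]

For [[a,b],[c,d]], inverse = (1/det)·[[d,-b],[-c,a]]
det = (1)(-5) - (-6)(1) = -5 - -6 = 1
Inverse = [[-5, 6], [-1, 1]]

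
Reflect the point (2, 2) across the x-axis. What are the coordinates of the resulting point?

Reflection across x-axis: (2, 2) → (2, -2)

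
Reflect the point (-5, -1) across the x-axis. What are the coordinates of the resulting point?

Reflection across x-axis: (-5, -1) → (-5, 1)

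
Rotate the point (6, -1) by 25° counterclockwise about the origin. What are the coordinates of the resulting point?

Rotation matrix for 25°: [[cos 25°, -sin 25°], [sin 25°, cos 25°]] ≈ [[0.906308, -0.422618], [0.422618, 0.906308]]
[[0.906308, -0.422618], [0.422618, 0.906308]] × [6, -1]ᵀ ≈ [5.8605, 1.6294]ᵀ
Result: (5.8605, 1.6294)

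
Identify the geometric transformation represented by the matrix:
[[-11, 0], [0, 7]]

This matrix represents: non-uniform scaling by sx = -11, sy = 7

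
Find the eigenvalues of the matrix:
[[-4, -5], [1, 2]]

Characteristic equation: det(A - λI) = 0
λ² - (trace)λ + (det) = 0
trace = -4 + 2 = -2, det = (-4)(2) - (-5)(1) = -3
λ² - (-2)λ + (-3) = 0
λ = (-2 ± √((-2)² - 4·(-3))) / 2 = (-2 ± √16) / 2
Solving: λ = -3, 1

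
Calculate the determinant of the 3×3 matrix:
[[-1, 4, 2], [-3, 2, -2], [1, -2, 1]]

Expansion along first row:
det = -1·det([[2,-2],[-2,1]]) - 4·det([[-3,-2],[1,1]]) + 2·det([[-3,2],[1,-2]])
    = -1·(2·1 - -2·-2) - 4·(-3·1 - -2·1) + 2·(-3·-2 - 2·1)
    = -1·-2 - 4·-1 + 2·4
    = 2 + 4 + 8 = 14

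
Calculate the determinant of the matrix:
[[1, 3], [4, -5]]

For a 2×2 matrix [[a, b], [c, d]], det = ad - bc
det = (1)(-5) - (3)(4) = -5 - 12 = -17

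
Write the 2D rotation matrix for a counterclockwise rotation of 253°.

Rotation matrix formula: [[cos θ, -sin θ], [sin θ, cos θ]]
For θ = 253°:
cos(253°) = -0.2924
sin(253°) = -0.9563
Result: [[-0.2924, 0.9563], [-0.9563, -0.2924]]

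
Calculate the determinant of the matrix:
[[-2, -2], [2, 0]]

For a 2×2 matrix [[a, b], [c, d]], det = ad - bc
det = (-2)(0) - (-2)(2) = 0 - -4 = 4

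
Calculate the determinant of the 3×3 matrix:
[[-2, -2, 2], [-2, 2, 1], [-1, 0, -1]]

Expansion along first row:
det = -2·det([[2,1],[0,-1]]) - -2·det([[-2,1],[-1,-1]]) + 2·det([[-2,2],[-1,0]])
    = -2·(2·-1 - 1·0) - -2·(-2·-1 - 1·-1) + 2·(-2·0 - 2·-1)
    = -2·-2 - -2·3 + 2·2
    = 4 + 6 + 4 = 14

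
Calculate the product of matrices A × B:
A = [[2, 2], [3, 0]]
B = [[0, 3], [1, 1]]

Matrix multiplication:
C[0][0] = 2×0 + 2×1 = 2
C[0][1] = 2×3 + 2×1 = 8
C[1][0] = 3×0 + 0×1 = 0
C[1][1] = 3×3 + 0×1 = 9
Result: [[2, 8], [0, 9]]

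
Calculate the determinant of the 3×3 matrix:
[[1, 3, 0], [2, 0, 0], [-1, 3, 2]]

Expansion along first row:
det = 1·det([[0,0],[3,2]]) - 3·det([[2,0],[-1,2]]) + 0·det([[2,0],[-1,3]])
    = 1·(0·2 - 0·3) - 3·(2·2 - 0·-1) + 0·(2·3 - 0·-1)
    = 1·0 - 3·4 + 0·6
    = 0 + -12 + 0 = -12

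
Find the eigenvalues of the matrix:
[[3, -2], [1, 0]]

Characteristic equation: det(A - λI) = 0
λ² - (trace)λ + (det) = 0
trace = 3 + 0 = 3, det = (3)(0) - (-2)(1) = 2
λ² - (3)λ + (2) = 0
λ = (3 ± √((3)² - 4·(2))) / 2 = (3 ± √1) / 2
Solving: λ = 1, 2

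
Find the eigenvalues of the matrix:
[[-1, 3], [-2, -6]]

Characteristic equation: det(A - λI) = 0
λ² - (trace)λ + (det) = 0
trace = -1 + -6 = -7, det = (-1)(-6) - (3)(-2) = 12
λ² - (-7)λ + (12) = 0
λ = (-7 ± √((-7)² - 4·(12))) / 2 = (-7 ± √1) / 2
Solving: λ = -4, -3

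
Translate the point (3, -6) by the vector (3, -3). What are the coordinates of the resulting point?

Translation by (3, -3) (homogeneous matrix [[1, 0, 3], [0, 1, -3], [0, 0, 1]]):
x' = 3 + 3 = 6
y' = -6 + -3 = -9
Result: (6, -9)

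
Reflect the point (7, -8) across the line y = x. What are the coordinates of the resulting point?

Reflection across line y = x: (7, -8) → (-8, 7)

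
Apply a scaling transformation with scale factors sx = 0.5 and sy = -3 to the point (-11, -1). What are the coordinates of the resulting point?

Scaling matrix:
[[0.50, 0], [0, -3]]
Result: (-11 × 0.5, -1 × -3) = (-5.5, 3)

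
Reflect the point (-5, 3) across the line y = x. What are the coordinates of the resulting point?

Reflection across line y = x: (-5, 3) → (3, -5)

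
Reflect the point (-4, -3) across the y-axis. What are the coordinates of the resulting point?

Reflection across y-axis: (-4, -3) → (4, -3)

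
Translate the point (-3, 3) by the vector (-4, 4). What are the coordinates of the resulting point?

Translation by (-4, 4) (homogeneous matrix [[1, 0, -4], [0, 1, 4], [0, 0, 1]]):
x' = -3 + -4 = -7
y' = 3 + 4 = 7
Result: (-7, 7)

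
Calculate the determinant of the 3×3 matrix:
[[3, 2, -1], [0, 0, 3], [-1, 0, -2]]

Expansion along first row:
det = 3·det([[0,3],[0,-2]]) - 2·det([[0,3],[-1,-2]]) + -1·det([[0,0],[-1,0]])
    = 3·(0·-2 - 3·0) - 2·(0·-2 - 3·-1) + -1·(0·0 - 0·-1)
    = 3·0 - 2·3 + -1·0
    = 0 + -6 + 0 = -6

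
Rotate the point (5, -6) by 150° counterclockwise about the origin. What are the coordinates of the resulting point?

Rotation matrix for 150°: [[cos 150°, -sin 150°], [sin 150°, cos 150°]] ≈ [[-0.866025, -0.500000], [0.500000, -0.866025]]
[[-0.866025, -0.500000], [0.500000, -0.866025]] × [5, -6]ᵀ ≈ [-1.3301, 7.6962]ᵀ
Result: (-1.3301, 7.6962)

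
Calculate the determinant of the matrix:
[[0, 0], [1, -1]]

For a 2×2 matrix [[a, b], [c, d]], det = ad - bc
det = (0)(-1) - (0)(1) = 0 - 0 = 0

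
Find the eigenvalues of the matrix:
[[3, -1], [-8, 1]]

Characteristic equation: det(A - λI) = 0
λ² - (trace)λ + (det) = 0
trace = 3 + 1 = 4, det = (3)(1) - (-1)(-8) = -5
λ² - (4)λ + (-5) = 0
λ = (4 ± √((4)² - 4·(-5))) / 2 = (4 ± √36) / 2
Solving: λ = -1, 5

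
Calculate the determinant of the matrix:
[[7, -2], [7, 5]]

For a 2×2 matrix [[a, b], [c, d]], det = ad - bc
det = (7)(5) - (-2)(7) = 35 - -14 = 49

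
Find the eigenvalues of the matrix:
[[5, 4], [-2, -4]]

Characteristic equation: det(A - λI) = 0
λ² - (trace)λ + (det) = 0
trace = 5 + -4 = 1, det = (5)(-4) - (4)(-2) = -12
λ² - (1)λ + (-12) = 0
λ = (1 ± √((1)² - 4·(-12))) / 2 = (1 ± √49) / 2
Solving: λ = -3, 4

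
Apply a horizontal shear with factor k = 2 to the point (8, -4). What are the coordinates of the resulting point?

Shear matrix for horizontal shear with factor k = 2:
[[1, 2], [0, 1]]
Result: (8, -4) → (0, -4)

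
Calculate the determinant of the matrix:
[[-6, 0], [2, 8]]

For a 2×2 matrix [[a, b], [c, d]], det = ad - bc
det = (-6)(8) - (0)(2) = -48 - 0 = -48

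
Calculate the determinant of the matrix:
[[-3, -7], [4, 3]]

For a 2×2 matrix [[a, b], [c, d]], det = ad - bc
det = (-3)(3) - (-7)(4) = -9 - -28 = 19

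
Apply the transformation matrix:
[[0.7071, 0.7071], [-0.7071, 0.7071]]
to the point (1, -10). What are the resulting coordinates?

Matrix multiplication:
[[0.7071, 0.7071], [-0.7071, 0.7071]] × [1, -10]ᵀ
= [(0.7071)(1) + (0.7071)(-10), (-0.7071)(1) + (0.7071)(-10)]ᵀ
= [-6.3639, -7.7781]ᵀ
Result: (-6.3639, -7.7781)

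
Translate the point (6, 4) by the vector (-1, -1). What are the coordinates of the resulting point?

Translation by (-1, -1) (homogeneous matrix [[1, 0, -1], [0, 1, -1], [0, 0, 1]]):
x' = 6 + -1 = 5
y' = 4 + -1 = 3
Result: (5, 3)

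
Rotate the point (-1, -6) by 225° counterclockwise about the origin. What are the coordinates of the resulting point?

Rotation matrix for 225°: [[cos 225°, -sin 225°], [sin 225°, cos 225°]] ≈ [[-0.707107, 0.707107], [-0.707107, -0.707107]]
[[-0.707107, 0.707107], [-0.707107, -0.707107]] × [-1, -6]ᵀ ≈ [-3.5355, 4.9497]ᵀ
Result: (-3.5355, 4.9497)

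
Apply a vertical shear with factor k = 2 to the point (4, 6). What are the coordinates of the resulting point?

Shear matrix for vertical shear with factor k = 2:
[[1, 0], [2, 1]]
Result: (4, 6) → (4, 14)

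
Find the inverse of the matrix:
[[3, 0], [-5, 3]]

For [[a,b],[c,d]], inverse = (1/det)·[[d,-b],[-c,a]]
det = (3)(3) - (0)(-5) = 9 - 0 = 9
Inverse = (1/9)·[[3, 0], [5, 3]]
= [[1/3, 0], [5/9, 1/3]]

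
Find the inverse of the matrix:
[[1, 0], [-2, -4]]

For [[a,b],[c,d]], inverse = (1/det)·[[d,-b],[-c,a]]
det = (1)(-4) - (0)(-2) = -4 - 0 = -4
Inverse = (1/-4)·[[-4, 0], [2, 1]]
= [[1, 0], [-1/2, -1/4]]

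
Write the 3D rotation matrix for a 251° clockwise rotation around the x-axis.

Rotation matrix for clockwise 251° around x-axis:
A clockwise rotation by 251° is a counterclockwise rotation by -251°.
cos(-251°) = -0.3256, sin(-251°) = 0.9455
Result: [[1, 0, 0], [0, -0.3256, -0.9455], [0, 0.9455, -0.3256]]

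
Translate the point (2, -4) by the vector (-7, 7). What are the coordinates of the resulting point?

Translation by (-7, 7) (homogeneous matrix [[1, 0, -7], [0, 1, 7], [0, 0, 1]]):
x' = 2 + -7 = -5
y' = -4 + 7 = 3
Result: (-5, 3)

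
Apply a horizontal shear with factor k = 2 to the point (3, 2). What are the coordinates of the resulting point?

Shear matrix for horizontal shear with factor k = 2:
[[1, 2], [0, 1]]
Result: (3, 2) → (7, 2)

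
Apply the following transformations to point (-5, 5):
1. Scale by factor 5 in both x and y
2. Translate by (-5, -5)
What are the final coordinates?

Step 1: Scale (-5, 5) by 5 → (-25, 25)
Step 2: Translate by (-5, -5) → (-30, 20)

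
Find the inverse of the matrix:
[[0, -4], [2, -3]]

For [[a,b],[c,d]], inverse = (1/det)·[[d,-b],[-c,a]]
det = (0)(-3) - (-4)(2) = 0 - -8 = 8
Inverse = (1/8)·[[-3, 4], [-2, 0]]
= [[-3/8, 1/2], [-1/4, 0]]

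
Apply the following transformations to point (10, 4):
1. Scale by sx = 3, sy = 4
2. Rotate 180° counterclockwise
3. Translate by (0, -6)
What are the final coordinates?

Step 1: Scale → (30, 16)
Step 2: Rotate 180° → (-30, -16)
Step 3: Translate → (-30, -22)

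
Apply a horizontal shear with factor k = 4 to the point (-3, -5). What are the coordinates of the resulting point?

Shear matrix for horizontal shear with factor k = 4:
[[1, 4], [0, 1]]
Result: (-3, -5) → (-23, -5)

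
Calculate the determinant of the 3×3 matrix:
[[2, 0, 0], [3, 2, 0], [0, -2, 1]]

Expansion along first row:
det = 2·det([[2,0],[-2,1]]) - 0·det([[3,0],[0,1]]) + 0·det([[3,2],[0,-2]])
    = 2·(2·1 - 0·-2) - 0·(3·1 - 0·0) + 0·(3·-2 - 2·0)
    = 2·2 - 0·3 + 0·-6
    = 4 + 0 + 0 = 4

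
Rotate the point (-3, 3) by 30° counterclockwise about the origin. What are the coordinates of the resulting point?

Rotation matrix for 30°: [[cos 30°, -sin 30°], [sin 30°, cos 30°]] ≈ [[0.866025, -0.500000], [0.500000, 0.866025]]
[[0.866025, -0.500000], [0.500000, 0.866025]] × [-3, 3]ᵀ ≈ [-4.0981, 1.0981]ᵀ
Result: (-4.0981, 1.0981)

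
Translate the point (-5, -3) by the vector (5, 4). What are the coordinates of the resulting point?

Translation by (5, 4) (homogeneous matrix [[1, 0, 5], [0, 1, 4], [0, 0, 1]]):
x' = -5 + 5 = 0
y' = -3 + 4 = 1
Result: (0, 1)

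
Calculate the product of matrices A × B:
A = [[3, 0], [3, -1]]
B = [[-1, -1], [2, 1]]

Matrix multiplication:
C[0][0] = 3×-1 + 0×2 = -3
C[0][1] = 3×-1 + 0×1 = -3
C[1][0] = 3×-1 + -1×2 = -5
C[1][1] = 3×-1 + -1×1 = -4
Result: [[-3, -3], [-5, -4]]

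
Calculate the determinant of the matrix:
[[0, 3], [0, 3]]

For a 2×2 matrix [[a, b], [c, d]], det = ad - bc
det = (0)(3) - (3)(0) = 0 - 0 = 0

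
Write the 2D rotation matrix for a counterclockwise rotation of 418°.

Rotation matrix formula: [[cos θ, -sin θ], [sin θ, cos θ]]
For θ = 418°:
cos(418°) = 0.5299
sin(418°) = 0.8480
Result: [[0.5299, -0.8480], [0.8480, 0.5299]]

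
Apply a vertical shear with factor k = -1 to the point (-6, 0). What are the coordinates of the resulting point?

Shear matrix for vertical shear with factor k = -1:
[[1, 0], [-1, 1]]
Result: (-6, 0) → (-6, 6)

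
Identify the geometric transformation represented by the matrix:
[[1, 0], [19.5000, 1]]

This matrix represents: vertical shear with factor 19.5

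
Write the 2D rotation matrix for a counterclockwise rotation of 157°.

Rotation matrix formula: [[cos θ, -sin θ], [sin θ, cos θ]]
For θ = 157°:
cos(157°) = -0.9205
sin(157°) = 0.3907
Result: [[-0.9205, -0.3907], [0.3907, -0.9205]]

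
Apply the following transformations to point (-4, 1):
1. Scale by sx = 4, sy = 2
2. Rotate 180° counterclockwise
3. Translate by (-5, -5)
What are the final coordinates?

Step 1: Scale → (-16, 2)
Step 2: Rotate 180° → (16, -2)
Step 3: Translate → (11, -7)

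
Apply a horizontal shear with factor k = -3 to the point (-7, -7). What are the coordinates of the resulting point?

Shear matrix for horizontal shear with factor k = -3:
[[1, -3], [0, 1]]
Result: (-7, -7) → (14, -7)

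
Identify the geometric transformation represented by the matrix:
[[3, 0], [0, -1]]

This matrix represents: non-uniform scaling by sx = 3, sy = -1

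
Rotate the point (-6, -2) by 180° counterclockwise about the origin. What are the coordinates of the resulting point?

Rotation matrix for 180°: [[cos 180°, -sin 180°], [sin 180°, cos 180°]] = [[-1, 0], [0, -1]]
[[-1, 0], [0, -1]] × [-6, -2]ᵀ = [6, 2]ᵀ
Result: (6, 2)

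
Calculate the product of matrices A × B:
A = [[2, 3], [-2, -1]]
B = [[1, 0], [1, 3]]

Matrix multiplication:
C[0][0] = 2×1 + 3×1 = 5
C[0][1] = 2×0 + 3×3 = 9
C[1][0] = -2×1 + -1×1 = -3
C[1][1] = -2×0 + -1×3 = -3
Result: [[5, 9], [-3, -3]]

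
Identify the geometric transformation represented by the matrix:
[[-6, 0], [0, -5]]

This matrix represents: non-uniform scaling by sx = -6, sy = -5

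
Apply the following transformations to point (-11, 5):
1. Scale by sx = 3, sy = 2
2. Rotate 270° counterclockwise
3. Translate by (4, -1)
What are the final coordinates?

Step 1: Scale → (-33, 10)
Step 2: Rotate 270° → (10, 33)
Step 3: Translate → (14, 32)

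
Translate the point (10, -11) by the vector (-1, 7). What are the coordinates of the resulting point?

Translation by (-1, 7) (homogeneous matrix [[1, 0, -1], [0, 1, 7], [0, 0, 1]]):
x' = 10 + -1 = 9
y' = -11 + 7 = -4
Result: (9, -4)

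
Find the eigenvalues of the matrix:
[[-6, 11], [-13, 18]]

Characteristic equation: det(A - λI) = 0
λ² - (trace)λ + (det) = 0
trace = -6 + 18 = 12, det = (-6)(18) - (11)(-13) = 35
λ² - (12)λ + (35) = 0
λ = (12 ± √((12)² - 4·(35))) / 2 = (12 ± √4) / 2
Solving: λ = 5, 7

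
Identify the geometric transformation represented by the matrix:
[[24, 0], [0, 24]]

This matrix represents: uniform scaling by factor 24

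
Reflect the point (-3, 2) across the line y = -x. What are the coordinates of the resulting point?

Reflection across line y = -x: (-3, 2) → (-2, 3)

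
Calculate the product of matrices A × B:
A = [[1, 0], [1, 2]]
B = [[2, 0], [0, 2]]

Matrix multiplication:
C[0][0] = 1×2 + 0×0 = 2
C[0][1] = 1×0 + 0×2 = 0
C[1][0] = 1×2 + 2×0 = 2
C[1][1] = 1×0 + 2×2 = 4
Result: [[2, 0], [2, 4]]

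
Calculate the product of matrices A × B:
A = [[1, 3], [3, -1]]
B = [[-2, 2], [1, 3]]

Matrix multiplication:
C[0][0] = 1×-2 + 3×1 = 1
C[0][1] = 1×2 + 3×3 = 11
C[1][0] = 3×-2 + -1×1 = -7
C[1][1] = 3×2 + -1×3 = 3
Result: [[1, 11], [-7, 3]]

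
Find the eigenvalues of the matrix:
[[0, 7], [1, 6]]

Characteristic equation: det(A - λI) = 0
λ² - (trace)λ + (det) = 0
trace = 0 + 6 = 6, det = (0)(6) - (7)(1) = -7
λ² - (6)λ + (-7) = 0
λ = (6 ± √((6)² - 4·(-7))) / 2 = (6 ± √64) / 2
Solving: λ = -1, 7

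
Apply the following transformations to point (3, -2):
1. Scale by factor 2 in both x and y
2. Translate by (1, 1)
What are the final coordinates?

Step 1: Scale (3, -2) by 2 → (6, -4)
Step 2: Translate by (1, 1) → (7, -3)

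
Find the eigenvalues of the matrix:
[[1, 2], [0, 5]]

Characteristic equation: det(A - λI) = 0
λ² - (trace)λ + (det) = 0
trace = 1 + 5 = 6, det = (1)(5) - (2)(0) = 5
λ² - (6)λ + (5) = 0
λ = (6 ± √((6)² - 4·(5))) / 2 = (6 ± √16) / 2
Solving: λ = 1, 5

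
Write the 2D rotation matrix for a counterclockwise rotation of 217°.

Rotation matrix formula: [[cos θ, -sin θ], [sin θ, cos θ]]
For θ = 217°:
cos(217°) = -0.7986
sin(217°) = -0.6018
Result: [[-0.7986, 0.6018], [-0.6018, -0.7986]]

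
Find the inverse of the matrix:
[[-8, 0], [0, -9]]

For [[a,b],[c,d]], inverse = (1/det)·[[d,-b],[-c,a]]
det = (-8)(-9) - (0)(0) = 72 - 0 = 72
Inverse = (1/72)·[[-9, 0], [0, -8]]
= [[-1/8, 0], [0, -1/9]]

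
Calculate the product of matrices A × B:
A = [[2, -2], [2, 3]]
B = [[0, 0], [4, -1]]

Matrix multiplication:
C[0][0] = 2×0 + -2×4 = -8
C[0][1] = 2×0 + -2×-1 = 2
C[1][0] = 2×0 + 3×4 = 12
C[1][1] = 2×0 + 3×-1 = -3
Result: [[-8, 2], [12, -3]]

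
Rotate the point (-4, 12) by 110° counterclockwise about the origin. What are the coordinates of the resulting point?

Rotation matrix for 110°: [[cos 110°, -sin 110°], [sin 110°, cos 110°]] ≈ [[-0.342020, -0.939693], [0.939693, -0.342020]]
[[-0.342020, -0.939693], [0.939693, -0.342020]] × [-4, 12]ᵀ ≈ [-9.9082, -7.8630]ᵀ
Result: (-9.9082, -7.8630)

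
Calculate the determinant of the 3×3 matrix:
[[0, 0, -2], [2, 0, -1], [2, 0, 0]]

Expansion along first row:
det = 0·det([[0,-1],[0,0]]) - 0·det([[2,-1],[2,0]]) + -2·det([[2,0],[2,0]])
    = 0·(0·0 - -1·0) - 0·(2·0 - -1·2) + -2·(2·0 - 0·2)
    = 0·0 - 0·2 + -2·0
    = 0 + 0 + 0 = 0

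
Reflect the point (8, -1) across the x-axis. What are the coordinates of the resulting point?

Reflection across x-axis: (8, -1) → (8, 1)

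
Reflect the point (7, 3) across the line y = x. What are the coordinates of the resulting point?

Reflection across line y = x: (7, 3) → (3, 7)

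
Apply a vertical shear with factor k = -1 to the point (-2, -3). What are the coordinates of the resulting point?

Shear matrix for vertical shear with factor k = -1:
[[1, 0], [-1, 1]]
Result: (-2, -3) → (-2, -1)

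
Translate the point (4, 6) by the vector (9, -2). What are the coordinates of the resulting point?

Translation by (9, -2) (homogeneous matrix [[1, 0, 9], [0, 1, -2], [0, 0, 1]]):
x' = 4 + 9 = 13
y' = 6 + -2 = 4
Result: (13, 4)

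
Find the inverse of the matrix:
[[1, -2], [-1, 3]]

For [[a,b],[c,d]], inverse = (1/det)·[[d,-b],[-c,a]]
det = (1)(3) - (-2)(-1) = 3 - 2 = 1
Inverse = [[3, 2], [1, 1]]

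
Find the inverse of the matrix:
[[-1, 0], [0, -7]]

For [[a,b],[c,d]], inverse = (1/det)·[[d,-b],[-c,a]]
det = (-1)(-7) - (0)(0) = 7 - 0 = 7
Inverse = (1/7)·[[-7, 0], [0, -1]]
= [[-1, 0], [0, -1/7]]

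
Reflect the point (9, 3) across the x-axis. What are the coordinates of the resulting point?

Reflection across x-axis: (9, 3) → (9, -3)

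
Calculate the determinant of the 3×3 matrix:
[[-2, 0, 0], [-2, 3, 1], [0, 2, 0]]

Expansion along first row:
det = -2·det([[3,1],[2,0]]) - 0·det([[-2,1],[0,0]]) + 0·det([[-2,3],[0,2]])
    = -2·(3·0 - 1·2) - 0·(-2·0 - 1·0) + 0·(-2·2 - 3·0)
    = -2·-2 - 0·0 + 0·-4
    = 4 + 0 + 0 = 4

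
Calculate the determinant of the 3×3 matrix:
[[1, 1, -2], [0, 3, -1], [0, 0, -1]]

Expansion along first row:
det = 1·det([[3,-1],[0,-1]]) - 1·det([[0,-1],[0,-1]]) + -2·det([[0,3],[0,0]])
    = 1·(3·-1 - -1·0) - 1·(0·-1 - -1·0) + -2·(0·0 - 3·0)
    = 1·-3 - 1·0 + -2·0
    = -3 + 0 + 0 = -3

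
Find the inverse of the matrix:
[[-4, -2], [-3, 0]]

For [[a,b],[c,d]], inverse = (1/det)·[[d,-b],[-c,a]]
det = (-4)(0) - (-2)(-3) = 0 - 6 = -6
Inverse = (1/-6)·[[0, 2], [3, -4]]
= [[0, -1/3], [-1/2, 2/3]]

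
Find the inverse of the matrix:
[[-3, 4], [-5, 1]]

For [[a,b],[c,d]], inverse = (1/det)·[[d,-b],[-c,a]]
det = (-3)(1) - (4)(-5) = -3 - -20 = 17
Inverse = (1/17)·[[1, -4], [5, -3]]
= [[1/17, -4/17], [5/17, -3/17]]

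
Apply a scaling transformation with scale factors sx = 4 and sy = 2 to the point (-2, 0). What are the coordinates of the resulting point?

Scaling matrix:
[[4, 0], [0, 2]]
Result: (-2 × 4, 0 × 2) = (-8, 0)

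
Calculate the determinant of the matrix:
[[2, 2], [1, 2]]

For a 2×2 matrix [[a, b], [c, d]], det = ad - bc
det = (2)(2) - (2)(1) = 4 - 2 = 2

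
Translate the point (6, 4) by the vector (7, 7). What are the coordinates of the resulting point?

Translation by (7, 7) (homogeneous matrix [[1, 0, 7], [0, 1, 7], [0, 0, 1]]):
x' = 6 + 7 = 13
y' = 4 + 7 = 11
Result: (13, 11)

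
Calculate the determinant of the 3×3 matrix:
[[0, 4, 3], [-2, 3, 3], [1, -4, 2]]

Expansion along first row:
det = 0·det([[3,3],[-4,2]]) - 4·det([[-2,3],[1,2]]) + 3·det([[-2,3],[1,-4]])
    = 0·(3·2 - 3·-4) - 4·(-2·2 - 3·1) + 3·(-2·-4 - 3·1)
    = 0·18 - 4·-7 + 3·5
    = 0 + 28 + 15 = 43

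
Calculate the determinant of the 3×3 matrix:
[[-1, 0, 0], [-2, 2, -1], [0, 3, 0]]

Expansion along first row:
det = -1·det([[2,-1],[3,0]]) - 0·det([[-2,-1],[0,0]]) + 0·det([[-2,2],[0,3]])
    = -1·(2·0 - -1·3) - 0·(-2·0 - -1·0) + 0·(-2·3 - 2·0)
    = -1·3 - 0·0 + 0·-6
    = -3 + 0 + 0 = -3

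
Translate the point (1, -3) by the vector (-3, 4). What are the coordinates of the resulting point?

Translation by (-3, 4) (homogeneous matrix [[1, 0, -3], [0, 1, 4], [0, 0, 1]]):
x' = 1 + -3 = -2
y' = -3 + 4 = 1
Result: (-2, 1)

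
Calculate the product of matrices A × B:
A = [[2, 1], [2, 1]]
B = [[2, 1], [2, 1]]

Matrix multiplication:
C[0][0] = 2×2 + 1×2 = 6
C[0][1] = 2×1 + 1×1 = 3
C[1][0] = 2×2 + 1×2 = 6
C[1][1] = 2×1 + 1×1 = 3
Result: [[6, 3], [6, 3]]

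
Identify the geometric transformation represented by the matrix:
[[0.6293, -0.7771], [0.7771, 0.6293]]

This matrix represents: rotation by 51° counterclockwise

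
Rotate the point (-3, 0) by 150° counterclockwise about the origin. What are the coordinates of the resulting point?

Rotation matrix for 150°: [[cos 150°, -sin 150°], [sin 150°, cos 150°]] ≈ [[-0.866025, -0.500000], [0.500000, -0.866025]]
[[-0.866025, -0.500000], [0.500000, -0.866025]] × [-3, 0]ᵀ ≈ [2.5981, -1.5000]ᵀ
Result: (2.5981, -1.5000)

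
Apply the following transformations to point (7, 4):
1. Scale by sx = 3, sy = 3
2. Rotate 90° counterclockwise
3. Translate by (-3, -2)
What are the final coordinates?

Step 1: Scale → (21, 12)
Step 2: Rotate 90° → (-12, 21)
Step 3: Translate → (-15, 19)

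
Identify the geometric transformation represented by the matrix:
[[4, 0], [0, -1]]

This matrix represents: non-uniform scaling by sx = 4, sy = -1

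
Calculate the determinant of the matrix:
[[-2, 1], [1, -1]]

For a 2×2 matrix [[a, b], [c, d]], det = ad - bc
det = (-2)(-1) - (1)(1) = 2 - 1 = 1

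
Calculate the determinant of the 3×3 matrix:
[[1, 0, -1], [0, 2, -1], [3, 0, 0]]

Expansion along first row:
det = 1·det([[2,-1],[0,0]]) - 0·det([[0,-1],[3,0]]) + -1·det([[0,2],[3,0]])
    = 1·(2·0 - -1·0) - 0·(0·0 - -1·3) + -1·(0·0 - 2·3)
    = 1·0 - 0·3 + -1·-6
    = 0 + 0 + 6 = 6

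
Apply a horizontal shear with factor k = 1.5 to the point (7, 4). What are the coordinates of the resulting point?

Shear matrix for horizontal shear with factor k = 1.5:
[[1, 1.50], [0, 1]]
Result: (7, 4) → (13, 4)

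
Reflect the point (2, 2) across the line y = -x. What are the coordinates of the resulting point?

Reflection across line y = -x: (2, 2) → (-2, -2)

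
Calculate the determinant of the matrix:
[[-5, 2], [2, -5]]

For a 2×2 matrix [[a, b], [c, d]], det = ad - bc
det = (-5)(-5) - (2)(2) = 25 - 4 = 21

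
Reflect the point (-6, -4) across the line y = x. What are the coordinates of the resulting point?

Reflection across line y = x: (-6, -4) → (-4, -6)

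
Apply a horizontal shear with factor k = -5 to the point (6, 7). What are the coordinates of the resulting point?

Shear matrix for horizontal shear with factor k = -5:
[[1, -5], [0, 1]]
Result: (6, 7) → (-29, 7)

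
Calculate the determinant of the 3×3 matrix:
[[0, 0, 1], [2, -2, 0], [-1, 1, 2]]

Expansion along first row:
det = 0·det([[-2,0],[1,2]]) - 0·det([[2,0],[-1,2]]) + 1·det([[2,-2],[-1,1]])
    = 0·(-2·2 - 0·1) - 0·(2·2 - 0·-1) + 1·(2·1 - -2·-1)
    = 0·-4 - 0·4 + 1·0
    = 0 + 0 + 0 = 0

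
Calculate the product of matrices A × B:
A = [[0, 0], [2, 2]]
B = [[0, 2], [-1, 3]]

Matrix multiplication:
C[0][0] = 0×0 + 0×-1 = 0
C[0][1] = 0×2 + 0×3 = 0
C[1][0] = 2×0 + 2×-1 = -2
C[1][1] = 2×2 + 2×3 = 10
Result: [[0, 0], [-2, 10]]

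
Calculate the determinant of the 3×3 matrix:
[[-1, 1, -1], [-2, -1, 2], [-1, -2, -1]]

Expansion along first row:
det = -1·det([[-1,2],[-2,-1]]) - 1·det([[-2,2],[-1,-1]]) + -1·det([[-2,-1],[-1,-2]])
    = -1·(-1·-1 - 2·-2) - 1·(-2·-1 - 2·-1) + -1·(-2·-2 - -1·-1)
    = -1·5 - 1·4 + -1·3
    = -5 + -4 + -3 = -12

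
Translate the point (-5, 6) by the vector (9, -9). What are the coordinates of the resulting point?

Translation by (9, -9) (homogeneous matrix [[1, 0, 9], [0, 1, -9], [0, 0, 1]]):
x' = -5 + 9 = 4
y' = 6 + -9 = -3
Result: (4, -3)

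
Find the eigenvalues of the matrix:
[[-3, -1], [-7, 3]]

Characteristic equation: det(A - λI) = 0
λ² - (trace)λ + (det) = 0
trace = -3 + 3 = 0, det = (-3)(3) - (-1)(-7) = -16
λ² - (0)λ + (-16) = 0
λ = (0 ± √((0)² - 4·(-16))) / 2 = (0 ± √64) / 2
Solving: λ = -4, 4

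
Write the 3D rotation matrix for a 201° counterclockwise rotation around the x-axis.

Rotation matrix for counterclockwise 201° around x-axis:
cos(201°) = -0.9336, sin(201°) = -0.3584
Result: [[1, 0, 0], [0, -0.9336, 0.3584], [0, -0.3584, -0.9336]]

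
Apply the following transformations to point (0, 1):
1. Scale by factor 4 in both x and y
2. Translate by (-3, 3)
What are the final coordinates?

Step 1: Scale (0, 1) by 4 → (0, 4)
Step 2: Translate by (-3, 3) → (-3, 7)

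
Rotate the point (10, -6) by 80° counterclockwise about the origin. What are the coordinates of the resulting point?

Rotation matrix for 80°: [[cos 80°, -sin 80°], [sin 80°, cos 80°]] ≈ [[0.173648, -0.984808], [0.984808, 0.173648]]
[[0.173648, -0.984808], [0.984808, 0.173648]] × [10, -6]ᵀ ≈ [7.6453, 8.8062]ᵀ
Result: (7.6453, 8.8062)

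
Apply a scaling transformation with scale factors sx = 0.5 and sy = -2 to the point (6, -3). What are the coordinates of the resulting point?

Scaling matrix:
[[0.50, 0], [0, -2]]
Result: (6 × 0.5, -3 × -2) = (3, 6)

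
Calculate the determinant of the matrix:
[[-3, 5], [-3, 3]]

For a 2×2 matrix [[a, b], [c, d]], det = ad - bc
det = (-3)(3) - (5)(-3) = -9 - -15 = 6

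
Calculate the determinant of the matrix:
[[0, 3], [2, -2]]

For a 2×2 matrix [[a, b], [c, d]], det = ad - bc
det = (0)(-2) - (3)(2) = 0 - 6 = -6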